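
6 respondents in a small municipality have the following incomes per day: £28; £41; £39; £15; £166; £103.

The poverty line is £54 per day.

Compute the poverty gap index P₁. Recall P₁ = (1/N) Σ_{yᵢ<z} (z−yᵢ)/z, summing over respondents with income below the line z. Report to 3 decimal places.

Poor units: £15, £28, £39, £41 (q = 4 of N = 6).
Relative gaps: (54−15)/54 = 0.7222; (54−28)/54 = 0.4815; (54−39)/54 = 0.2778; (54−41)/54 = 0.2407.
Sum of shortfalls = 1.722222; P₁ averages over all N: 1.722222 / 6 = 0.287.

0.287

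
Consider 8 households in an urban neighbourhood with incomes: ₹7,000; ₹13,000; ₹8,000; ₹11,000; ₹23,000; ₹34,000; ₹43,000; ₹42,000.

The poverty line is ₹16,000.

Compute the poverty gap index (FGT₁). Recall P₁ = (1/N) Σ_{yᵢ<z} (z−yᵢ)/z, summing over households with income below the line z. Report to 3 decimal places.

Below z: ₹7,000, ₹8,000, ₹11,000, ₹13,000 (q = 4 of N = 8).
Relative gaps: (16000−7000)/16000 = 0.5625; (16000−8000)/16000 = 0.5000; (16000−11000)/16000 = 0.3125; (16000−13000)/16000 = 0.1875.
Σ = 1.562500. Dividing by the full population N = 8 gives P₁ = 0.195.

0.195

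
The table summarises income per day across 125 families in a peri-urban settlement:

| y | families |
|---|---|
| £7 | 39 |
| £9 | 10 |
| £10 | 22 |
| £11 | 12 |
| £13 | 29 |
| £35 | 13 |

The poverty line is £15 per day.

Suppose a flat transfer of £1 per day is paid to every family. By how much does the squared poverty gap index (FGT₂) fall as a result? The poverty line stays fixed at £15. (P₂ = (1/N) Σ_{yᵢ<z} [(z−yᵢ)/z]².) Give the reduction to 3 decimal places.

Before: below the line — 39×£7, 10×£9, 22×£10, 12×£11, 29×£13; squared poverty gap index (FGT₂) = 0.13205.
After the £1 transfer: below the line — 39×£8, 10×£10, 22×£11, 12×£12, 29×£14; squared poverty gap index (FGT₂) = 0.09422.
Reduction = 0.13205 − 0.09422 = 0.038.

0.038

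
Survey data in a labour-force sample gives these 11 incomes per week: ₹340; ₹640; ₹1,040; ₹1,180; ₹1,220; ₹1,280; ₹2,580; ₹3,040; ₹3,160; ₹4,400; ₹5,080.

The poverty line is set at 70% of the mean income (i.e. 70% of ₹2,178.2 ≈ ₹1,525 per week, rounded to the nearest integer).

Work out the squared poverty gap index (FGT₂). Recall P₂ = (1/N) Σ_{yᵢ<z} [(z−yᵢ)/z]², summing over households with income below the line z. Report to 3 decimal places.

0.105

Below z: ₹340, ₹640, ₹1,040, ₹1,180, ₹1,220, ₹1,280 (q = 6 of N = 11).
Gap ratios (z−y)/z: (1525−340)/1525 = 0.7770; (1525−640)/1525 = 0.5803; (1525−1040)/1525 = 0.3180; (1525−1180)/1525 = 0.2262; (1525−1220)/1525 = 0.2000; (1525−1280)/1525 = 0.1607.
Squared: 0.6038; 0.3368; 0.1011; 0.0512; 0.0400; 0.0258.
Sum = 1.158721; P₂ = 1.158721 / 11 = 0.105.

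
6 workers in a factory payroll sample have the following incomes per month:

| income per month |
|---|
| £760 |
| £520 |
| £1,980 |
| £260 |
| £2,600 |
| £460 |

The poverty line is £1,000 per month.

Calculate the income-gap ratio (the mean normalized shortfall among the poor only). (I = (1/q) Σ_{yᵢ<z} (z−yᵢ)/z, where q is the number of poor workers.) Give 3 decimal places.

0.500

Below the line: £260, £460, £520, £760 (q = 4 of N = 6).
Relative gaps: 0.7400, 0.5400, 0.4800, 0.2400; sum = 2.000000.
The income-gap ratio divides by q (the poor only): 2.000000 / 4 = 0.500.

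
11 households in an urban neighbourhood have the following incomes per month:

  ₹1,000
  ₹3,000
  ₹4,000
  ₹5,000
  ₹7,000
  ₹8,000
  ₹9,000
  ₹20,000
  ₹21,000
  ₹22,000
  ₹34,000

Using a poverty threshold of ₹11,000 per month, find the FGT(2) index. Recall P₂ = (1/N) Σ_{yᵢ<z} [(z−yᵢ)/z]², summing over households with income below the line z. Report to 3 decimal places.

0.209

Incomes under z: ₹1,000, ₹3,000, ₹4,000, ₹5,000, ₹7,000, ₹8,000, ₹9,000 (q = 7 of N = 11).
Gap ratios (z−y)/z: (11000−1000)/11000 = 0.9091; (11000−3000)/11000 = 0.7273; (11000−4000)/11000 = 0.6364; (11000−5000)/11000 = 0.5455; (11000−7000)/11000 = 0.3636; (11000−8000)/11000 = 0.2727; (11000−9000)/11000 = 0.1818.
Squared: 0.8264; 0.5289; 0.4050; 0.2975; 0.1322; 0.0744; 0.0331.
Sum = 2.297521; P₂ = 2.297521 / 11 = 0.209.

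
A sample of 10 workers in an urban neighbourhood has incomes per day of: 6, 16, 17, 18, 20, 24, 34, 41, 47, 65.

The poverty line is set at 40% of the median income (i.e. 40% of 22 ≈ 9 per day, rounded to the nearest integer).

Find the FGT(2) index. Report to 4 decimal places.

Incomes under z: 6 (q = 1 of N = 10).
Gap ratios (z−y)/z: (9−6)/9 = 0.3333.
Squared: 0.1111.
Sum = 0.111111; P₂ = 0.111111 / 10 = 0.0111.

0.0111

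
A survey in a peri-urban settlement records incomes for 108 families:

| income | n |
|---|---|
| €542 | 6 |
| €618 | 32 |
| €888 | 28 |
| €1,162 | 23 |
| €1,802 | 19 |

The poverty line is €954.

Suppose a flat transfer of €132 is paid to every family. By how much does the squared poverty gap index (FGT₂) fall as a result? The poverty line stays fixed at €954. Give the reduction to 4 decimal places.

0.0300

Before: below the line — 6×€542, 32×€618, 28×€888; squared poverty gap index (FGT₂) = 0.048357.
After the €132 transfer: below the line — 6×€674, 32×€750; squared poverty gap index (FGT₂) = 0.018334.
Reduction = 0.048357 − 0.018334 = 0.0300.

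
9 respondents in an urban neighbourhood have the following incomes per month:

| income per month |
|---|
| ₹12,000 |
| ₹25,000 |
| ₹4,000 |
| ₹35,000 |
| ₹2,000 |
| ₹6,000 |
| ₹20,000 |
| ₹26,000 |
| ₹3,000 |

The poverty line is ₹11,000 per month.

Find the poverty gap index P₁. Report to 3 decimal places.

0.293

Poor units: ₹2,000, ₹3,000, ₹4,000, ₹6,000 (q = 4 of N = 9).
Normalized shortfalls: (11000−2000)/11000 = 0.8182; (11000−3000)/11000 = 0.7273; (11000−4000)/11000 = 0.6364; (11000−6000)/11000 = 0.4545.
Sum of shortfalls = 2.636364; P₁ averages over all N: 2.636364 / 9 = 0.293.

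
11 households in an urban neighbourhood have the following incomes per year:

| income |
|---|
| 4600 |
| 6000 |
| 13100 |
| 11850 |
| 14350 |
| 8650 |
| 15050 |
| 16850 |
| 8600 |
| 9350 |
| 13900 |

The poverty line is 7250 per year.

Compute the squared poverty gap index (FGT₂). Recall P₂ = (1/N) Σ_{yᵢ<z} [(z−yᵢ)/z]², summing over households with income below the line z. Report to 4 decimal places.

Incomes under z: 4600, 6000 (q = 2 of N = 11).
Relative gaps: (7250−4600)/7250 = 0.3655; (7250−6000)/7250 = 0.1724.
Squared: 0.1336; 0.0297.
Sum = 0.163329; P₂ = 0.163329 / 11 = 0.0148.

0.0148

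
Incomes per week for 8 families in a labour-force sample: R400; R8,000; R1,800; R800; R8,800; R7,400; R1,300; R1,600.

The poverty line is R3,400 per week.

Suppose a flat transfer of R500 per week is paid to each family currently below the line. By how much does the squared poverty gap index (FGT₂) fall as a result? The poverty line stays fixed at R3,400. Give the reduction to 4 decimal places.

Before: below the line — R400, R800, R1,300, R1,600, R1,800; squared poverty gap index (FGT₂) = 0.280817.
After the R500 transfer: below the line — R900, R1,300, R1,800, R2,100, R2,300; squared poverty gap index (FGT₂) = 0.174308.
Reduction = 0.280817 − 0.174308 = 0.1065.

0.1065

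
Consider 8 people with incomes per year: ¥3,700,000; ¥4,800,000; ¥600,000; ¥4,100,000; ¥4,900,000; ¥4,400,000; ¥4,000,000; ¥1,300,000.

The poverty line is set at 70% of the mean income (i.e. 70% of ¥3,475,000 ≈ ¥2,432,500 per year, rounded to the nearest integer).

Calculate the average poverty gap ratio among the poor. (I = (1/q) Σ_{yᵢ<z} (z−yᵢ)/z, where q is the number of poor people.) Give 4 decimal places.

Below the line: ¥600,000, ¥1,300,000 (q = 2 of N = 8).
Shortfall ratios (z−y)/z: 0.7533, 0.4656; sum = 1.218911.
I averages over the q = 2 poor units only: 1.218911 / 2 = 0.6095.

0.6095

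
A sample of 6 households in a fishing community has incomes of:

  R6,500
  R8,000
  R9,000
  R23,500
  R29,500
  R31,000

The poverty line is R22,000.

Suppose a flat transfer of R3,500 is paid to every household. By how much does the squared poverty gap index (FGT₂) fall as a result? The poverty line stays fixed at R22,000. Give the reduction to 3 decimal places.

0.090

Before: below the line — R6,500, R8,000, R9,000; squared poverty gap index (FGT₂) = 0.20842.
After the R3,500 transfer: below the line — R10,000, R11,500, R12,500; squared poverty gap index (FGT₂) = 0.11863.
Reduction = 0.20842 − 0.11863 = 0.090.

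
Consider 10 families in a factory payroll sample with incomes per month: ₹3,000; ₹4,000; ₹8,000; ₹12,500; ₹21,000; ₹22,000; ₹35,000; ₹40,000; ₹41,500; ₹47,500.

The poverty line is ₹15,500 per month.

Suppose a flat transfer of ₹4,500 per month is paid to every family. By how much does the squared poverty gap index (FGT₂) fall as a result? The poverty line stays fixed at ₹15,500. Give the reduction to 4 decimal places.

Before: below the line — ₹3,000, ₹4,000, ₹8,000, ₹12,500; squared poverty gap index (FGT₂) = 0.147242.
After the ₹4,500 transfer: below the line — ₹7,500, ₹8,500, ₹12,500; squared poverty gap index (FGT₂) = 0.050780.
Reduction = 0.147242 − 0.050780 = 0.0965.

0.0965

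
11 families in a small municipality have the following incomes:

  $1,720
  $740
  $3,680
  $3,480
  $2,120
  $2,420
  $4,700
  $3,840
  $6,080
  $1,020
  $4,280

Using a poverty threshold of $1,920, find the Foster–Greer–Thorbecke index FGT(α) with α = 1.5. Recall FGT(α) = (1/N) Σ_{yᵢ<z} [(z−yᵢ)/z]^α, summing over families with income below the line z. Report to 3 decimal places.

Poor units: $740, $1,020, $1,720 (q = 3 of N = 11).
Normalized shortfalls: (1920−740)/1920 = 0.6146; (1920−1020)/1920 = 0.4688; (1920−1720)/1920 = 0.1042.
Raised to α = 1.5: 0.48180; 0.32093; 0.03362.
Sum = 0.836356; FGT(1.5) = 0.836356 / 11 = 0.076.

0.076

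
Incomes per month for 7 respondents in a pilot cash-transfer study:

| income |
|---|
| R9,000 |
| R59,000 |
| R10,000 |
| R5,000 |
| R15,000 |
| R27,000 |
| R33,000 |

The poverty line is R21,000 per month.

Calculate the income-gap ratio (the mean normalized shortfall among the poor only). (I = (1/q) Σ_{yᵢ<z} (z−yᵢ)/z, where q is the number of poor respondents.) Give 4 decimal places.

0.5357

Incomes under z: R5,000, R9,000, R10,000, R15,000 (q = 4 of N = 7).
Relative gaps: 0.7619, 0.5714, 0.5238, 0.2857; sum = 2.142857.
The income-gap ratio divides by q (the poor only): 2.142857 / 4 = 0.5357.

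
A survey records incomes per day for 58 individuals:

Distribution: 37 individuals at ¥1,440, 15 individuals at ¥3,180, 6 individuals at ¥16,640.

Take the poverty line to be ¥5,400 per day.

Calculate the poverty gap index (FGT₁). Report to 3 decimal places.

0.574

Below z: 37×¥1,440, 15×¥3,180 (q = 52 of N = 58).
Relative gaps: (5400−1440)/5400 = 0.7333 (×37); (5400−3180)/5400 = 0.4111 (×15).
Sum of shortfalls = 33.300000; P₁ averages over all N: 33.300000 / 58 = 0.574.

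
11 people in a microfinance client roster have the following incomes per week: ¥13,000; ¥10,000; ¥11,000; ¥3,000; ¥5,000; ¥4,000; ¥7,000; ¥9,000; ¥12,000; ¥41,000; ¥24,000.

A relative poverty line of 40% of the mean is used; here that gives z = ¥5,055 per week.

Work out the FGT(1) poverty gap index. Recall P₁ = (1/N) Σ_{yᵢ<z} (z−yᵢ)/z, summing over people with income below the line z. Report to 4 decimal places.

Poor units: ¥3,000, ¥4,000, ¥5,000 (q = 3 of N = 11).
Shortfall ratios: (5055−3000)/5055 = 0.4065; (5055−4000)/5055 = 0.2087; (5055−5000)/5055 = 0.0109.
Sum of shortfalls = 0.626113; P₁ averages over all N: 0.626113 / 11 = 0.0569.

0.0569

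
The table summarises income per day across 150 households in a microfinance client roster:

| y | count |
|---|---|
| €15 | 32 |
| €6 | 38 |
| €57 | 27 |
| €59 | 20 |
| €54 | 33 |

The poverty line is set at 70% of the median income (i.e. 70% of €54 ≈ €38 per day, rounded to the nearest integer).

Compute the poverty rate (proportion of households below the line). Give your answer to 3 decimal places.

70 of the 150 households have income below €38.
H = 70/150 = 0.467.

0.467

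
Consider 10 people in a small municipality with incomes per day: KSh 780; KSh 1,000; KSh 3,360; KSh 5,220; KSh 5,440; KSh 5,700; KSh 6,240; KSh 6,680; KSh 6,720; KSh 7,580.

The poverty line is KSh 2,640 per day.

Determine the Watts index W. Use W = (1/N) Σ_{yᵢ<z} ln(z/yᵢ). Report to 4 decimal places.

Below z: KSh 780, KSh 1,000 (q = 2 of N = 10).
Log gaps: ln(2640/780) = 1.2192; ln(2640/1000) = 0.9708.
W = 2.190019 / 10 = 0.2190.

0.2190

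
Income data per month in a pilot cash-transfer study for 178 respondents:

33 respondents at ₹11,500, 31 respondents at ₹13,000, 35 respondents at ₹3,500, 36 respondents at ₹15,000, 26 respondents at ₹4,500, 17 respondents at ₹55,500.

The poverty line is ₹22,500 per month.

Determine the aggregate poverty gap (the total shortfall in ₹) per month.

₹2,060,500

Incomes under z: 35×₹3,500, 26×₹4,500, 33×₹11,500, 31×₹13,000, 36×₹15,000 (q = 161 of N = 178).
Individual gaps: 35×(22500−3500) = 665000; 26×(22500−4500) = 468000; 33×(22500−11500) = 363000; 31×(22500−13000) = 294500; 36×(22500−15000) = 270000.
Aggregate gap = ₹2,060,500.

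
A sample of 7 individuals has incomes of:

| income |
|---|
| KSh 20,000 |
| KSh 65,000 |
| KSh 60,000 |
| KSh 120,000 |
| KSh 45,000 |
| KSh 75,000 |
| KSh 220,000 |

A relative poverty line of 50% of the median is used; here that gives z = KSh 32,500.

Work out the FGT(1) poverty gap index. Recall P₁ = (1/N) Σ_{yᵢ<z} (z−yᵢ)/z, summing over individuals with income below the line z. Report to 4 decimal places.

Poor units: KSh 20,000 (q = 1 of N = 7).
Shortfall ratios: (32500−20000)/32500 = 0.3846.
Σ = 0.384615. Dividing by the full population N = 7 gives P₁ = 0.0549.

0.0549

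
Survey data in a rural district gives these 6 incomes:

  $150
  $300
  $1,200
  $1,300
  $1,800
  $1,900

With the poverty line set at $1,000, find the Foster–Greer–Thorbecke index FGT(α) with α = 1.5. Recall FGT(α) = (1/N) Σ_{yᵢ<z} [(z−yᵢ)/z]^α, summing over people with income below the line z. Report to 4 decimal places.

0.2282

Poor units: $150, $300 (q = 2 of N = 6).
Normalized shortfalls: (1000−150)/1000 = 0.8500; (1000−300)/1000 = 0.7000.
Raised to α = 1.5: 0.78366; 0.58566.
Sum = 1.369323; FGT(1.5) = 1.369323 / 6 = 0.2282.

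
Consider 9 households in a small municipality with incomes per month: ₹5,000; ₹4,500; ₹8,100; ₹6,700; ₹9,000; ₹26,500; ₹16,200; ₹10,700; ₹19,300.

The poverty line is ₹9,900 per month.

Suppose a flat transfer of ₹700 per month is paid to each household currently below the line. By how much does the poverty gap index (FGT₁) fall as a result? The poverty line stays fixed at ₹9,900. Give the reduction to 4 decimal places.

Before: below the line — ₹4,500, ₹5,000, ₹6,700, ₹8,100, ₹9,000; poverty gap index (FGT₁) = 0.181818.
After the ₹700 transfer: below the line — ₹5,200, ₹5,700, ₹7,400, ₹8,800, ₹9,700; poverty gap index (FGT₁) = 0.142536.
Reduction = 0.181818 − 0.142536 = 0.0393.

0.0393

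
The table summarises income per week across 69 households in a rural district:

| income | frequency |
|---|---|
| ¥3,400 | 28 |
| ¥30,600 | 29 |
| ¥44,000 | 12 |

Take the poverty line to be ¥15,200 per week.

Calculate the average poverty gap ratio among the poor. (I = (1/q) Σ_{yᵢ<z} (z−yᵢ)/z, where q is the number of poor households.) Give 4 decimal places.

0.7763

Below z: 28×¥3,400 (q = 28 of N = 69).
Shortfall ratios (z−y)/z: 0.7763 (×28); sum = 21.736842.
The income-gap ratio divides by q (the poor only): 21.736842 / 28 = 0.7763.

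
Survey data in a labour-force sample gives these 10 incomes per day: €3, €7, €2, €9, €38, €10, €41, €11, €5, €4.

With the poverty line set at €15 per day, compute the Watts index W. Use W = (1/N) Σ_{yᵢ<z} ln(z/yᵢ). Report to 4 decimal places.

Incomes under z: €2, €3, €4, €5, €7, €9, €10, €11 (q = 8 of N = 10).
Log gaps: ln(15/2) = 2.0149; ln(15/3) = 1.6094; ln(15/4) = 1.3218; ln(15/5) = 1.0986; ln(15/7) = 0.7621; ln(15/9) = 0.5108; ln(15/10) = 0.4055; ln(15/11) = 0.3102.
W = 8.033295 / 10 = 0.8033.

0.8033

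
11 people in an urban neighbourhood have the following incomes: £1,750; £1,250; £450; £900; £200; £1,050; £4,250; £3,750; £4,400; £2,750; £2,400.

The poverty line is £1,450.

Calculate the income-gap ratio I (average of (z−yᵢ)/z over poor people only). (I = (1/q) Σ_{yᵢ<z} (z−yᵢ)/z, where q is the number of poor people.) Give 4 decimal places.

0.4690

Below the line: £200, £450, £900, £1,050, £1,250 (q = 5 of N = 11).
Shortfall ratios (z−y)/z: 0.8621, 0.6897, 0.3793, 0.2759, 0.1379; sum = 2.344828.
I averages over the q = 5 poor units only: 2.344828 / 5 = 0.4690.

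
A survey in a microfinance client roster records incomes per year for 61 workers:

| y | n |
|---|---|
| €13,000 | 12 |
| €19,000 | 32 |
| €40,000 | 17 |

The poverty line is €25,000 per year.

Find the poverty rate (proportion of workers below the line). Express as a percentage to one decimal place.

44 of the 61 workers have income below €25,000.
H = 44/61 = 72.1%.

72.1%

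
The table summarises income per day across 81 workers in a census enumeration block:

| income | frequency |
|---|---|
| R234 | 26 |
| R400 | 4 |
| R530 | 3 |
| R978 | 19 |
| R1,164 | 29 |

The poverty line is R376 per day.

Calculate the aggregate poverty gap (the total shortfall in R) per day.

Below z: 26×R234 (q = 26 of N = 81).
Individual gaps: 26×(376−234) = 3692.
Aggregate gap = R3,692.

R3,692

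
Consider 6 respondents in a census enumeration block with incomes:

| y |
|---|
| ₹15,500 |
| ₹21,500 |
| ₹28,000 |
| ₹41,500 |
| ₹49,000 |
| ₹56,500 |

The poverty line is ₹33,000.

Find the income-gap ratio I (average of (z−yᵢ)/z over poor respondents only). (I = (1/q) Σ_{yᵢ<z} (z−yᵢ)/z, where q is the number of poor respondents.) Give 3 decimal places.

Incomes under z: ₹15,500, ₹21,500, ₹28,000 (q = 3 of N = 6).
Shortfall ratios (z−y)/z: 0.5303, 0.3485, 0.1515; sum = 1.030303.
I averages over the q = 3 poor units only: 1.030303 / 3 = 0.343.

0.343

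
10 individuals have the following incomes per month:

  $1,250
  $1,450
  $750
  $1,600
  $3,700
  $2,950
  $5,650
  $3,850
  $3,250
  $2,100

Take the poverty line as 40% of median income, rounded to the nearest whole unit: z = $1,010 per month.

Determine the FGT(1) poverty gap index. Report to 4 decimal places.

Poor units: $750 (q = 1 of N = 10).
Gap ratios (z−y)/z: (1010−750)/1010 = 0.2574.
Sum of shortfalls = 0.257426; P₁ averages over all N: 0.257426 / 10 = 0.0257.

0.0257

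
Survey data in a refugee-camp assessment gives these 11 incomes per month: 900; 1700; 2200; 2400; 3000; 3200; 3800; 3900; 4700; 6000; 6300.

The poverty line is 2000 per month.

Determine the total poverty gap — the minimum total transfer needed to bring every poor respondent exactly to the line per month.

1400

Below z: 900, 1700 (q = 2 of N = 11).
Individual gaps: 2000−900 = 1100; 2000−1700 = 300.
Aggregate gap = 1400.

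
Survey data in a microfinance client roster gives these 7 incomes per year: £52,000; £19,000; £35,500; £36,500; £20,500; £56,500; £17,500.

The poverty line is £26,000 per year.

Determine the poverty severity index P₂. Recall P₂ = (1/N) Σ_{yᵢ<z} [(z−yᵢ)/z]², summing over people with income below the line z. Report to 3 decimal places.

Below z: £17,500, £19,000, £20,500 (q = 3 of N = 7).
Gap ratios (z−y)/z: (26000−17500)/26000 = 0.3269; (26000−19000)/26000 = 0.2692; (26000−20500)/26000 = 0.2115.
Squared: 0.1069; 0.0725; 0.0447.
Sum = 0.224112; P₂ = 0.224112 / 7 = 0.032.

0.032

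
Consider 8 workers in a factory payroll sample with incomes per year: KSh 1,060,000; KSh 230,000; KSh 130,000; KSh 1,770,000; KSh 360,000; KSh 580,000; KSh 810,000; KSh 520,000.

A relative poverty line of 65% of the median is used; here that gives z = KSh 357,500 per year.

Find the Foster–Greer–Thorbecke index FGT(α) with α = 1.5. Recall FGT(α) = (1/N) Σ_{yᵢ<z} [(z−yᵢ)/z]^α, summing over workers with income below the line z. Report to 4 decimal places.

Below z: KSh 130,000, KSh 230,000 (q = 2 of N = 8).
Shortfall ratios: (357500−130000)/357500 = 0.6364; (357500−230000)/357500 = 0.3566.
Raised to α = 1.5: 0.50764; 0.21299.
Sum = 0.720629; FGT(1.5) = 0.720629 / 8 = 0.0901.

0.0901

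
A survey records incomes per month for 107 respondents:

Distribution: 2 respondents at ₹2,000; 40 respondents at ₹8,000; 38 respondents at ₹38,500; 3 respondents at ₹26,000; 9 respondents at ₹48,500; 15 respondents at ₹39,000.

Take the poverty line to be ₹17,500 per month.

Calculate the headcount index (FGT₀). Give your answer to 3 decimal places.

42 of the 107 respondents have income below ₹17,500.
H = 42/107 = 0.393.

0.393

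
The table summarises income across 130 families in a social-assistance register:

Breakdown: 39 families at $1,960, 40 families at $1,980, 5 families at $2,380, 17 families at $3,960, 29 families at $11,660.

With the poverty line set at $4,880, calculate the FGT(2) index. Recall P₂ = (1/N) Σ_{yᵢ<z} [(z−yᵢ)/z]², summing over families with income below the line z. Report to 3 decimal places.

Poor units: 39×$1,960, 40×$1,980, 5×$2,380, 17×$3,960 (q = 101 of N = 130).
Normalized shortfalls: (4880−1960)/4880 = 0.5984 (×39); (4880−1980)/4880 = 0.5943 (×40); (4880−2380)/4880 = 0.5123 (×5); (4880−3960)/4880 = 0.1885 (×17).
Squared: 0.3580 (×39); 0.3531 (×40); 0.2624 (×5); 0.0355 (×17).
Sum = 30.005728; P₂ = 30.005728 / 130 = 0.231.

0.231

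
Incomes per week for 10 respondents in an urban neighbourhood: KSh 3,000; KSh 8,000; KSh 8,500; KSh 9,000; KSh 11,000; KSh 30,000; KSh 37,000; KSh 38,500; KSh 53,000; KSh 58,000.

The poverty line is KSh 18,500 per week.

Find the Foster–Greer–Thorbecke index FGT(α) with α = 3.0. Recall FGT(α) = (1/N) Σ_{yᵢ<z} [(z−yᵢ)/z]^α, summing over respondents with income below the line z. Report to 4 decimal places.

0.1131

Below the line: KSh 3,000, KSh 8,000, KSh 8,500, KSh 9,000, KSh 11,000 (q = 5 of N = 10).
Relative gaps: (18500−3000)/18500 = 0.8378; (18500−8000)/18500 = 0.5676; (18500−8500)/18500 = 0.5405; (18500−9000)/18500 = 0.5135; (18500−11000)/18500 = 0.4054.
Raised to α = 3.0: 0.58814; 0.18283; 0.15794; 0.13541; 0.06663.
Sum = 1.130950; FGT(3.0) = 1.130950 / 10 = 0.1131.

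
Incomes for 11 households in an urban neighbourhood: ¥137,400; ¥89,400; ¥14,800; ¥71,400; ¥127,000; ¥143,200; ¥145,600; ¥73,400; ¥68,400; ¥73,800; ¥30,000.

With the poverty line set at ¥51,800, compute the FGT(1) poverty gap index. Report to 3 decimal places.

Incomes under z: ¥14,800, ¥30,000 (q = 2 of N = 11).
Relative gaps: (51800−14800)/51800 = 0.7143; (51800−30000)/51800 = 0.4208.
Σ = 1.135135. Dividing by the full population N = 11 gives P₁ = 0.103.

0.103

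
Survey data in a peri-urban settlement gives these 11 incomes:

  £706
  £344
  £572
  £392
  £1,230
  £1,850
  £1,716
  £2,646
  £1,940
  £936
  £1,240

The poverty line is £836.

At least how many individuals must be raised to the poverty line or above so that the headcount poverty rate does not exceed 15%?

3

Currently q = 4 of N = 11 are below the line (H = 0.364).
A headcount ratio of at most 15% allows at most ⌊0.15 × 11⌋ = 1 poor individuals.
So at least 4 − 1 = 3 must be lifted.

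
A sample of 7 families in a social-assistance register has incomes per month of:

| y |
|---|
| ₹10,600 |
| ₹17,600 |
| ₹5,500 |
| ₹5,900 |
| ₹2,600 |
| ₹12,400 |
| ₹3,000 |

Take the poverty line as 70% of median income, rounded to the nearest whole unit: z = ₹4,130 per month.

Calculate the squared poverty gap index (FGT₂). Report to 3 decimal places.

0.030

Poor units: ₹2,600, ₹3,000 (q = 2 of N = 7).
Gap ratios (z−y)/z: (4130−2600)/4130 = 0.3705; (4130−3000)/4130 = 0.2736.
Squared: 0.1372; 0.0749.
Sum = 0.212102; P₂ = 0.212102 / 7 = 0.030.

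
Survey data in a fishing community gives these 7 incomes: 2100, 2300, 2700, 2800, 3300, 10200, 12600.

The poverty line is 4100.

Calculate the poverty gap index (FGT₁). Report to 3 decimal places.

0.254

Below z: 2100, 2300, 2700, 2800, 3300 (q = 5 of N = 7).
Relative gaps: (4100−2100)/4100 = 0.4878; (4100−2300)/4100 = 0.4390; (4100−2700)/4100 = 0.3415; (4100−2800)/4100 = 0.3171; (4100−3300)/4100 = 0.1951.
Sum of shortfalls = 1.780488; P₁ averages over all N: 1.780488 / 7 = 0.254.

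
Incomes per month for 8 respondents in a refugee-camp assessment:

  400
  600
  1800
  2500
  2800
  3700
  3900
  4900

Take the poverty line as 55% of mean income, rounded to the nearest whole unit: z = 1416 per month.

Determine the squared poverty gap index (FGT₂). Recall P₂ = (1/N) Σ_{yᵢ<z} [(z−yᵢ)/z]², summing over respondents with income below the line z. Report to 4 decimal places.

Below z: 400, 600 (q = 2 of N = 8).
Relative gaps: (1416−400)/1416 = 0.7175; (1416−600)/1416 = 0.5763.
Squared: 0.5148; 0.3321.
Sum = 0.846915; P₂ = 0.846915 / 8 = 0.1059.

0.1059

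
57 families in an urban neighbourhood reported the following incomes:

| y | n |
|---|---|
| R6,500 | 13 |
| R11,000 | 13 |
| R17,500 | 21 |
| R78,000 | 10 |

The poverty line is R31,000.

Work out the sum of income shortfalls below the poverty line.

Below z: 13×R6,500, 13×R11,000, 21×R17,500 (q = 47 of N = 57).
Individual gaps: 13×(31000−6500) = 318500; 13×(31000−11000) = 260000; 21×(31000−17500) = 283500.
Aggregate gap = R862,000.

R862,000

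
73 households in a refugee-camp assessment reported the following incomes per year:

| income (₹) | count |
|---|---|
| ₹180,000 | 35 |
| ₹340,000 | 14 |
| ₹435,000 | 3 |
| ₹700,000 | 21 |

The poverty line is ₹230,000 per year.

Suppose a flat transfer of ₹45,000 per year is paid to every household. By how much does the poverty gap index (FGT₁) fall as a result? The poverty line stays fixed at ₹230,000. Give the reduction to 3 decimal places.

0.094

Before: below the line — 35×₹180,000; poverty gap index (FGT₁) = 0.10423.
After the ₹45,000 transfer: below the line — 35×₹225,000; poverty gap index (FGT₁) = 0.01042.
Reduction = 0.10423 − 0.01042 = 0.094.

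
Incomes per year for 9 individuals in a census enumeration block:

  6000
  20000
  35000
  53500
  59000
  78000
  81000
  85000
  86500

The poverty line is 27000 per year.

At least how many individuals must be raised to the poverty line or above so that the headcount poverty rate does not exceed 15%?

1

2 of the 9 individuals are poor, so H = 2/9 = 0.222.
A headcount ratio of at most 15% allows at most ⌊0.15 × 9⌋ = 1 poor individuals.
So at least 2 − 1 = 1 must be lifted.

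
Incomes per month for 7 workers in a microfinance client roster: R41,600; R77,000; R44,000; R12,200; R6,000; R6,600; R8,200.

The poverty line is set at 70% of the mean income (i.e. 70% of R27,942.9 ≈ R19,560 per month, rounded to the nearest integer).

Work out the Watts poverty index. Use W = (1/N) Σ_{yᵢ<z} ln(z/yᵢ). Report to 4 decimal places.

Below the line: R6,000, R6,600, R8,200, R12,200 (q = 4 of N = 7).
Log gaps: ln(19560/6000) = 1.1817; ln(19560/6600) = 1.0864; ln(19560/8200) = 0.8694; ln(19560/12200) = 0.4721.
W = 3.609547 / 7 = 0.5156.

0.5156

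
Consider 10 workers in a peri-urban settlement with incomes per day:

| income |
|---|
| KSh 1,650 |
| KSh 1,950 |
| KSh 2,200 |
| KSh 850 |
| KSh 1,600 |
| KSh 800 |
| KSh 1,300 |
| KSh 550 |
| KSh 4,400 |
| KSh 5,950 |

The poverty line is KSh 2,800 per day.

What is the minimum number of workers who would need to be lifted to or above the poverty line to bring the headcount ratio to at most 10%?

7

8 of the 10 workers are poor, so H = 8/10 = 0.800.
A headcount ratio of at most 10% allows at most ⌊0.10 × 10⌋ = 1 poor workers.
So at least 8 − 1 = 7 must be lifted.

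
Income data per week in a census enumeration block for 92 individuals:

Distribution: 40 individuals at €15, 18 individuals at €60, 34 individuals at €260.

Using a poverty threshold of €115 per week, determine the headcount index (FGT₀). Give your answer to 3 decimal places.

58 of the 92 individuals have income below €115.
H = 58/92 = 0.630.

0.630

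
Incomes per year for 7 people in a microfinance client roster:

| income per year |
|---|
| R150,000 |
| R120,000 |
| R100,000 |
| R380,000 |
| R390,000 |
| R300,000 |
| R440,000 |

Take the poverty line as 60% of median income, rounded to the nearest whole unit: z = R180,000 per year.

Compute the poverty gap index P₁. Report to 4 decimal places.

0.1349

Below the line: R100,000, R120,000, R150,000 (q = 3 of N = 7).
Normalized shortfalls: (180000−100000)/180000 = 0.4444; (180000−120000)/180000 = 0.3333; (180000−150000)/180000 = 0.1667.
Σ = 0.944444. Dividing by the full population N = 7 gives P₁ = 0.1349.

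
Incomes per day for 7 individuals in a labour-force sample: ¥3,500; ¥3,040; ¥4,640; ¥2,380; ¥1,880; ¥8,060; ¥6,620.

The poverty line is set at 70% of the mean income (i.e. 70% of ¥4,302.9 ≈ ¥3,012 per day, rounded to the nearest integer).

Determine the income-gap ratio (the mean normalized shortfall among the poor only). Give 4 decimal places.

0.2928

Below the line: ¥1,880, ¥2,380 (q = 2 of N = 7).
Relative gaps: 0.3758, 0.2098; sum = 0.585657.
The income-gap ratio divides by q (the poor only): 0.585657 / 2 = 0.2928.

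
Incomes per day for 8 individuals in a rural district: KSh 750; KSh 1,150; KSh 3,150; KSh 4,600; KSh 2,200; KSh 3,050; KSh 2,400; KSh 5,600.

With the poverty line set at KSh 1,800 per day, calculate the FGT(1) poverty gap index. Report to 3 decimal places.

0.118

Below the line: KSh 750, KSh 1,150 (q = 2 of N = 8).
Normalized shortfalls: (1800−750)/1800 = 0.5833; (1800−1150)/1800 = 0.3611.
Sum of shortfalls = 0.944444; P₁ averages over all N: 0.944444 / 8 = 0.118.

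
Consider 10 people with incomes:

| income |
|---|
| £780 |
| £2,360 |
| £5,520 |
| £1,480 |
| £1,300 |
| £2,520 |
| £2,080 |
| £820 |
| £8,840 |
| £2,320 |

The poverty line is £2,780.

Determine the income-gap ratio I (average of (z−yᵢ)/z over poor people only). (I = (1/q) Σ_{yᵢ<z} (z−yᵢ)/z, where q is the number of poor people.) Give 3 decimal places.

Below the line: £780, £820, £1,300, £1,480, £2,080, £2,320, £2,360, £2,520 (q = 8 of N = 10).
Relative gaps: 0.7194, 0.7050, 0.5324, 0.4676, 0.2518, 0.1655, 0.1511, 0.0935; sum = 3.086331.
I averages over the q = 8 poor units only: 3.086331 / 8 = 0.386.

0.386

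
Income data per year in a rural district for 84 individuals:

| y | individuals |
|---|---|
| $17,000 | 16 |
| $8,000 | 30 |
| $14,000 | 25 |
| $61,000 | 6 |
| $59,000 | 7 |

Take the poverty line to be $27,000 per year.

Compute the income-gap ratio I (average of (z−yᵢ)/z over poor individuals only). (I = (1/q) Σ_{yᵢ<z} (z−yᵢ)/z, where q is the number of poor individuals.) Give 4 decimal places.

0.5503

Poor units: 30×$8,000, 25×$14,000, 16×$17,000 (q = 71 of N = 84).
Relative gaps: 0.7037 (×30), 0.4815 (×25), 0.3704 (×16); sum = 39.074074.
The income-gap ratio divides by q (the poor only): 39.074074 / 71 = 0.5503.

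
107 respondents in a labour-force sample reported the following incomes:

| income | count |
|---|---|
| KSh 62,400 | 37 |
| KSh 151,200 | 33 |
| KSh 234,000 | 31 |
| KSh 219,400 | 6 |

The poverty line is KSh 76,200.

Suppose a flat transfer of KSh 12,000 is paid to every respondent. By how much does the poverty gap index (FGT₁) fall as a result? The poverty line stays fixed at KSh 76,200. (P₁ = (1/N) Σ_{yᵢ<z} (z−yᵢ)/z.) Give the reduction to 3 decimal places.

0.054

Before: below the line — 37×KSh 62,400; poverty gap index (FGT₁) = 0.06262.
After the KSh 12,000 transfer: below the line — 37×KSh 74,400; poverty gap index (FGT₁) = 0.00817.
Reduction = 0.06262 − 0.00817 = 0.054.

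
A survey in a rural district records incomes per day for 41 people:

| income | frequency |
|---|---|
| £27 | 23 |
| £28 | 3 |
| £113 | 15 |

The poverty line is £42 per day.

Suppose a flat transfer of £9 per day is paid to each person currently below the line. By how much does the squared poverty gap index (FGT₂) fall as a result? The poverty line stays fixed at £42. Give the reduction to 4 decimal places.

0.0672

Before: below the line — 23×£27, 3×£28; squared poverty gap index (FGT₂) = 0.079683.
After the £9 transfer: below the line — 23×£36, 3×£37; squared poverty gap index (FGT₂) = 0.012485.
Reduction = 0.079683 − 0.012485 = 0.0672.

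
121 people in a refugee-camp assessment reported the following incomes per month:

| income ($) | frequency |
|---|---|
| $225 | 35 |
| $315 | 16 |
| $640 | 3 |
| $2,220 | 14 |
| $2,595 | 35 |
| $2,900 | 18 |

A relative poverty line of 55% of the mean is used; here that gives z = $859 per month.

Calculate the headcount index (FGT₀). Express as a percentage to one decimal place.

54 of the 121 people have income below $859.
H = 54/121 = 44.6%.

44.6%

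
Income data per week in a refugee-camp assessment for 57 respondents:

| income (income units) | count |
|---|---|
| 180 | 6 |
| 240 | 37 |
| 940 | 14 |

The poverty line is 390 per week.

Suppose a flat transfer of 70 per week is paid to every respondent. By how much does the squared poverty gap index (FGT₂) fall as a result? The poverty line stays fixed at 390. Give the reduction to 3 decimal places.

0.086

Before: below the line — 6×180, 37×240; squared poverty gap index (FGT₂) = 0.12654.
After the 70 transfer: below the line — 6×250, 37×310; squared poverty gap index (FGT₂) = 0.04088.
Reduction = 0.12654 − 0.04088 = 0.086.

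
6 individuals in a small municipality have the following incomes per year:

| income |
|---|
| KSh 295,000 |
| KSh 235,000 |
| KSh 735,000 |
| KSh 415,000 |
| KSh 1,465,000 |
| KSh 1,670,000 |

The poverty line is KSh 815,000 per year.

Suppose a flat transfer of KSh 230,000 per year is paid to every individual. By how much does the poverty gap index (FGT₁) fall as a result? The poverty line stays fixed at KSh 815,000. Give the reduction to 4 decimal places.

Before: below the line — KSh 235,000, KSh 295,000, KSh 415,000, KSh 735,000; poverty gap index (FGT₁) = 0.323108.
After the KSh 230,000 transfer: below the line — KSh 465,000, KSh 525,000, KSh 645,000; poverty gap index (FGT₁) = 0.165644.
Reduction = 0.323108 − 0.165644 = 0.1575.

0.1575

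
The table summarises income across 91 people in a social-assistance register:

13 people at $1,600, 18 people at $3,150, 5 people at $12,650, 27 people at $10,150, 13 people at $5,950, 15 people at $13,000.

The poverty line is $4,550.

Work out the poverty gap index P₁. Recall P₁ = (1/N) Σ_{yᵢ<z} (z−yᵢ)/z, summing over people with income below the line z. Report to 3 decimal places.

Incomes under z: 13×$1,600, 18×$3,150 (q = 31 of N = 91).
Shortfall ratios: (4550−1600)/4550 = 0.6484 (×13); (4550−3150)/4550 = 0.3077 (×18).
Sum of shortfalls = 13.967033; P₁ averages over all N: 13.967033 / 91 = 0.153.

0.153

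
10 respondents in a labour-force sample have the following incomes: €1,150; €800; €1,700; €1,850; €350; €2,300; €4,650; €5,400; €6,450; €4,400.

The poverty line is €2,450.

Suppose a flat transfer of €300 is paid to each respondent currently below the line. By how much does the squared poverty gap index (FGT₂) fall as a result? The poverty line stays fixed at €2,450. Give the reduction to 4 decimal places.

Before: below the line — €350, €800, €1,150, €1,700, €1,850, €2,300; squared poverty gap index (FGT₂) = 0.162724.
After the €300 transfer: below the line — €650, €1,100, €1,450, €2,000, €2,150; squared poverty gap index (FGT₂) = 0.105873.
Reduction = 0.162724 − 0.105873 = 0.0569.

0.0569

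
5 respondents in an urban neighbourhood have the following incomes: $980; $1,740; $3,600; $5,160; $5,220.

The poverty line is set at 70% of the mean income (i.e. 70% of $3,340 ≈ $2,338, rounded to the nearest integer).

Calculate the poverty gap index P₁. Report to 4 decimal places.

Incomes under z: $980, $1,740 (q = 2 of N = 5).
Normalized shortfalls: (2338−980)/2338 = 0.5808; (2338−1740)/2338 = 0.2558.
Σ = 0.836612. Dividing by the full population N = 5 gives P₁ = 0.1673.

0.1673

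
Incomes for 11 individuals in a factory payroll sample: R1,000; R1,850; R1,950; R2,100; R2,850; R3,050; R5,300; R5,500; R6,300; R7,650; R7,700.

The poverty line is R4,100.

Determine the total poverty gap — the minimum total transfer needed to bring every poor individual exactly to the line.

Below z: R1,000, R1,850, R1,950, R2,100, R2,850, R3,050 (q = 6 of N = 11).
Individual gaps: 4100−1000 = 3100; 4100−1850 = 2250; 4100−1950 = 2150; 4100−2100 = 2000; 4100−2850 = 1250; 4100−3050 = 1050.
Aggregate gap = R11,800.

R11,800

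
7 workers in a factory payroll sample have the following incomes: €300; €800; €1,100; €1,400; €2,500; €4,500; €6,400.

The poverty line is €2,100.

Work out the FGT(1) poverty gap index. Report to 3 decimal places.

Poor units: €300, €800, €1,100, €1,400 (q = 4 of N = 7).
Normalized shortfalls: (2100−300)/2100 = 0.8571; (2100−800)/2100 = 0.6190; (2100−1100)/2100 = 0.4762; (2100−1400)/2100 = 0.3333.
Sum of shortfalls = 2.285714; P₁ averages over all N: 2.285714 / 7 = 0.327.

0.327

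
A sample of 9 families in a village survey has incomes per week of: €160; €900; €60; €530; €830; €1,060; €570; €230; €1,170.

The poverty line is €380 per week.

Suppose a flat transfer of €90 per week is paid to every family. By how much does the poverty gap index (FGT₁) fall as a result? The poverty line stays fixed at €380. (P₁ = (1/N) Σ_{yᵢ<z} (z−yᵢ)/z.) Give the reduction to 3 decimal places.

0.079

Before: below the line — €60, €160, €230; poverty gap index (FGT₁) = 0.20175.
After the €90 transfer: below the line — €150, €250, €320; poverty gap index (FGT₁) = 0.12281.
Reduction = 0.20175 − 0.12281 = 0.079.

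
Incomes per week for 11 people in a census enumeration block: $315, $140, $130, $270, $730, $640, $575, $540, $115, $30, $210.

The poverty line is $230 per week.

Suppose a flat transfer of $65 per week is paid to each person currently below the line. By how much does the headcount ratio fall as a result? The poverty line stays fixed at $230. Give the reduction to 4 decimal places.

Before: below the line — $30, $115, $130, $140, $210; headcount ratio = 0.454545.
After the $65 transfer: below the line — $95, $180, $195, $205; headcount ratio = 0.363636.
Reduction = 0.454545 − 0.363636 = 0.0909.

0.0909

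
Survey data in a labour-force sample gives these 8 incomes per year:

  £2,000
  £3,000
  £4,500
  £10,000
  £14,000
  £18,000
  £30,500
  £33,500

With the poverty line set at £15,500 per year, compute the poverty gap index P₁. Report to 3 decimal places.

Incomes under z: £2,000, £3,000, £4,500, £10,000, £14,000 (q = 5 of N = 8).
Relative gaps: (15500−2000)/15500 = 0.8710; (15500−3000)/15500 = 0.8065; (15500−4500)/15500 = 0.7097; (15500−10000)/15500 = 0.3548; (15500−14000)/15500 = 0.0968.
Sum of shortfalls = 2.838710; P₁ averages over all N: 2.838710 / 8 = 0.355.

0.355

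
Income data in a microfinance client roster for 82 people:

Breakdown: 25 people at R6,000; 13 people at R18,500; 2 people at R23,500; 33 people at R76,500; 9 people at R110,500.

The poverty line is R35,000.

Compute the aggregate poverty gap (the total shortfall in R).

Below z: 25×R6,000, 13×R18,500, 2×R23,500 (q = 40 of N = 82).
Individual gaps: 25×(35000−6000) = 725000; 13×(35000−18500) = 214500; 2×(35000−23500) = 23000.
Aggregate gap = R962,500.

R962,500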